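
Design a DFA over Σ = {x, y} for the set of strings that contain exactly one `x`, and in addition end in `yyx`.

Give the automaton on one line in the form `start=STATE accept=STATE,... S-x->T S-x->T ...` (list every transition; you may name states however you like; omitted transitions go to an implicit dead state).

start=q0 accept=q8 q0-x->q1 q0-y->q2 q1-x->q3 q1-y->q4 q2-x->q1 q2-y->q5 q3-x->q3 q3-y->q6 q4-x->q3 q4-y->q7 q5-x->q8 q5-y->q5 q6-x->q3 q6-y->q9 q7-x->q10 q7-y->q7 q8-x->q3 q8-y->q4 q9-x->q10 q9-y->q9 q10-x->q3 q10-y->q6

Handle the two conditions separately and then intersect. One (3 states) tracks the count of `x`s, saturating at 2; the other (4 states) tracks how much of the suffix `yyx` has currently been matched. Each combined state is a pair, one component from each; accept when both components accept.
With 11 states:
          x    y  
>  q0     q1   q2 
   q1     q3   q4 
   q2     q1   q5 
   q3     q3   q6 
   q4     q3   q7 
   q5     q8   q5 
   q6     q3   q9 
   q7    q10   q7 
 * q8     q3   q4 
   q9    q10   q9 
   q10    q3   q6 
(> = start, * = accepting)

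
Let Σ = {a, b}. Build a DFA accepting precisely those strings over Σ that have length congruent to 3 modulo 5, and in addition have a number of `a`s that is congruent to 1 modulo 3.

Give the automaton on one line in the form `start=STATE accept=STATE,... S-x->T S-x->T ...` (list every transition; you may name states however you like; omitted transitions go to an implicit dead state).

Run two small machines in parallel and take their product. One (5 states) tracks the input length modulo 5; the other (3 states) tracks the count of `a`s modulo 3. Each combined state is a pair, one component from each; accept when both components accept.
15 states suffice.
          a    b  
>  q0     q1   q2 
   q1     q3   q4 
   q2     q4   q5 
   q3     q6   q7 
   q4     q7   q8 
   q5     q8   q6 
   q6     q9  q10 
   q7    q10  q11 
 * q8    q11   q9 
   q9    q12  q13 
   q10   q13   q0 
   q11    q0  q12 
   q12    q2  q14 
   q13   q14   q1 
   q14    q5   q3 
(> = start, * = accepting)

start=q0 accept=q8 q0-a->q1 q0-b->q2 q1-a->q3 q1-b->q4 q2-a->q4 q2-b->q5 q3-a->q6 q3-b->q7 q4-a->q7 q4-b->q8 q5-a->q8 q5-b->q6 q6-a->q9 q6-b->q10 q7-a->q10 q7-b->q11 q8-a->q11 q8-b->q9 q9-a->q12 q9-b->q13 q10-a->q13 q10-b->q0 q11-a->q0 q11-b->q12 q12-a->q2 q12-b->q14 q13-a->q14 q13-b->q1 q14-a->q5 q14-b->q3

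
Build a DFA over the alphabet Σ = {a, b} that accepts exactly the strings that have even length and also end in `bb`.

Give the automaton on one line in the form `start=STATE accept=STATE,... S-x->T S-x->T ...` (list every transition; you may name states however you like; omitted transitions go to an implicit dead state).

start=S0 accept=S4 S0-a->S1 S0-b->S2 S1-a->S0 S1-b->S3 S2-a->S0 S2-b->S4 S3-a->S1 S3-b->S5 S4-a->S1 S4-b->S5 S5-a->S0 S5-b->S4

Handle the two conditions separately and then intersect. The first has 2 states tracking the input length modulo 2; the second has 3 states tracking how much of the suffix `bb` has currently been matched. A product state is a pair (one from each), accepting exactly when both do.
        a   b  
>  S0   S1  S2 
   S1   S0  S3 
   S2   S0  S4 
   S3   S1  S5 
 * S4   S1  S5 
   S5   S0  S4 
(> = start, * = accepting)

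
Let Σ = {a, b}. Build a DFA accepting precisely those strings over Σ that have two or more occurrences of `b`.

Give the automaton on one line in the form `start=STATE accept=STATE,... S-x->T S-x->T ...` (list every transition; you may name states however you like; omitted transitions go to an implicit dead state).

start=S0 accept=S2,S3 S0-a->S0 S0-b->S1 S1-a->S1 S1-b->S2 S2-a->S2 S2-b->S3 S3-a->S3 S3-b->S3

Count `b`s, saturating at 3: states S0 through S2 mean 0 through 2 `b`s seen; S3 means more than 2. Each `b` increments (capped at S3); other symbols loop. Accept from {S2, S3}.
        a   b  
>  S0   S0  S1 
   S1   S1  S2 
 * S2   S2  S3 
 * S3   S3  S3 
(> = start, * = accepting)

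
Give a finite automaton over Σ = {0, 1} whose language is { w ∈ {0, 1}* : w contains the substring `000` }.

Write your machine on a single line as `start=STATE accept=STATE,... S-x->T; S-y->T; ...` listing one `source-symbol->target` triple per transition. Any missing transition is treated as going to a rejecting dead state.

start=q0; accept=q3; q0-0->q1; q0-1->q0; q1-0->q2; q1-1->q0; q2-0->q3; q2-1->q0; q3-0->q3; q3-1->q3

States q0..q2 record the length of the longest prefix of `000` that matches the current input suffix. Reaching q3 means `000` has been seen, and we stay there forever. Accept from q3.
A 4-state machine:
        0   1  
>  q0   q1  q0 
   q1   q2  q0 
   q2   q3  q0 
 * q3   q3  q3 
(> = start, * = accepting)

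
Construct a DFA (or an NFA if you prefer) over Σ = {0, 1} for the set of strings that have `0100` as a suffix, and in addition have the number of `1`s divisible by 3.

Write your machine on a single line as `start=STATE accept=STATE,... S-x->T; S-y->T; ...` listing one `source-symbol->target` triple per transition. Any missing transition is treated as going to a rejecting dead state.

Build one automaton per condition and run them in lockstep. The first has 5 states tracking how much of the suffix `0100` has currently been matched; the second has 3 states tracking the count of `1`s modulo 3. A product state is a pair (one from each), accepting exactly when both do.
A 15-state machine:
       0  1 
>  A   B  C 
   B   B  D 
   C   E  F 
   D   G  F 
   E   E  H 
   F   I  A 
   G   J  H 
   H   K  A 
   I   I  L 
   J   E  H 
   K   M  L 
   L   N  C 
   M   I  L 
   N   O  D 
 * O   B  D 
(> = start, * = accepting)

start=A; accept=O; A-0->B; A-1->C; B-0->B; B-1->D; C-0->E; C-1->F; D-0->G; D-1->F; E-0->E; E-1->H; F-0->I; F-1->A; G-0->J; G-1->H; H-0->K; H-1->A; I-0->I; I-1->L; J-0->E; J-1->H; K-0->M; K-1->L; L-0->N; L-1->C; M-0->I; M-1->L; N-0->O; N-1->D; O-0->B; O-1->D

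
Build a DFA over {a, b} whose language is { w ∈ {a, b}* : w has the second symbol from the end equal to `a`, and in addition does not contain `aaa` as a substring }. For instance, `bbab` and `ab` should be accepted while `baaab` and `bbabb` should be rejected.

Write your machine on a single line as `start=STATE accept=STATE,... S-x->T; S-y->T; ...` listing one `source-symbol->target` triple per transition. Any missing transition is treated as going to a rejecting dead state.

Run two small machines in parallel and take their product. The first has 7 states tracking the last 2 symbols read; the second has 4 states tracking partial matches of the forbidden pattern `aaa`. A product state is a pair (one from each), accepting exactly when both do.
          a    b  
>  s0     s1   s2 
   s1     s3   s4 
   s2     s5   s6 
 * s3     s7   s4 
 * s4     s5   s6 
   s5     s3   s4 
   s6     s5   s6 
   s7     s7   s8 
   s8     s9  s10 
   s9     s7   s8 
   s10    s9  s10 
(> = start, * = accepting)

start=s0; accept=s3,s4; s0-a->s1; s0-b->s2; s1-a->s3; s1-b->s4; s2-a->s5; s2-b->s6; s3-a->s7; s3-b->s4; s4-a->s5; s4-b->s6; s5-a->s3; s5-b->s4; s6-a->s5; s6-b->s6; s7-a->s7; s7-b->s8; s8-a->s9; s8-b->s10; s9-a->s7; s9-b->s8; s10-a->s9; s10-b->s10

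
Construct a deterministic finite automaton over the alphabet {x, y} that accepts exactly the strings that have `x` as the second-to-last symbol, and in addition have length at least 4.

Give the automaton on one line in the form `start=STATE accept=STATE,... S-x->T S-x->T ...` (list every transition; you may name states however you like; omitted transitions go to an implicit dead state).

Run two small machines in parallel and take their product. One (7 states) tracks the last 2 symbols read; the other (6 states) tracks the input length, saturating at 5. Each combined state is a pair, one component from each; accept when both components accept. After merging equivalent states the machine shrinks.
        x   y  
>  s0   s1  s1 
   s1   s2  s2 
   s2   s3  s2 
   s3   s4  s5 
 * s4   s4  s5 
 * s5   s3  s2 
(> = start, * = accepting)

start=s0 accept=s4,s5 s0-x->s1 s0-y->s1 s1-x->s2 s1-y->s2 s2-x->s3 s2-y->s2 s3-x->s4 s3-y->s5 s4-x->s4 s4-y->s5 s5-x->s3 s5-y->s2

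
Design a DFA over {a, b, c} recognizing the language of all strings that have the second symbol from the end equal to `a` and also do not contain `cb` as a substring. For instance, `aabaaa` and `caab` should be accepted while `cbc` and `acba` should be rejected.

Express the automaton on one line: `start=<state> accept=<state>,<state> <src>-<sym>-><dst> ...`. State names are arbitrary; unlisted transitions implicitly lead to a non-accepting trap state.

start=S0 accept=S3,S4,S5 S0-a->S1 S0-b->S0 S0-c->S2 S1-a->S3 S1-b->S4 S1-c->S5 S2-a->S1 S2-b->S6 S2-c->S2 S3-a->S3 S3-b->S4 S3-c->S5 S4-a->S1 S4-b->S0 S4-c->S2 S5-a->S1 S5-b->S6 S5-c->S2 S6-a->S6 S6-b->S6 S6-c->S6

Build one automaton per condition and run them in lockstep. The first has 13 states tracking the last 2 symbols read; the second has 3 states tracking partial matches of the forbidden pattern `cb`. A product state is a pair (one from each), accepting exactly when both do. After merging equivalent states the machine shrinks.
7 states suffice.
        a   b   c  
>  S0   S1  S0  S2 
   S1   S3  S4  S5 
   S2   S1  S6  S2 
 * S3   S3  S4  S5 
 * S4   S1  S0  S2 
 * S5   S1  S6  S2 
   S6   S6  S6  S6 
(> = start, * = accepting)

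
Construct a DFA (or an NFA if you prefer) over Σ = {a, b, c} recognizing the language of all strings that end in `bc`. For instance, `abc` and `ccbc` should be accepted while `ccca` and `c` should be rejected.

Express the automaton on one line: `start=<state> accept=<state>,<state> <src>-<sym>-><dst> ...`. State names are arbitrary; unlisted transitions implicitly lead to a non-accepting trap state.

start=q0 accept=q2 q0-a->q0 q0-b->q1 q0-c->q0 q1-a->q0 q1-b->q1 q1-c->q2 q2-a->q0 q2-b->q1 q2-c->q0

Remember how much of `bc` the current input suffix matches. State q0 means no match yet; q1 means the last symbol is `b`; q2 means the last 2 symbols are `bc`. Only q2 accepts. On a mismatch, fall back to the longest proper suffix that is still a prefix of `bc`.
3 states suffice.
        a   b   c  
>  q0   q0  q1  q0 
   q1   q0  q1  q2 
 * q2   q0  q1  q0 
(> = start, * = accepting)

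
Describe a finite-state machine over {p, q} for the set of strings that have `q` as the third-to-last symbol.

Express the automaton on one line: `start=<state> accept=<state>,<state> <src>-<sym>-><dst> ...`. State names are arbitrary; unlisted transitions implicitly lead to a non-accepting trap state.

A DFA must remember the last 3 symbols (since which symbol is third-to-last isn't known until the input ends). Use one state per possible window of the last ≤3 symbols; accept from those whose window starts with `q`.
With 15 states:
          p    q  
>  S0     S1   S2 
   S1     S3   S4 
   S2     S5   S6 
   S3     S7   S8 
   S4     S9  S10 
   S5    S11  S12 
   S6    S13  S14 
   S7     S7   S8 
   S8     S9  S10 
   S9    S11  S12 
   S10   S13  S14 
 * S11    S7   S8 
 * S12    S9  S10 
 * S13   S11  S12 
 * S14   S13  S14 
(> = start, * = accepting)

start=S0 accept=S11,S12,S13,S14 S0-p->S1 S0-q->S2 S1-p->S3 S1-q->S4 S2-p->S5 S2-q->S6 S3-p->S7 S3-q->S8 S4-p->S9 S4-q->S10 S5-p->S11 S5-q->S12 S6-p->S13 S6-q->S14 S7-p->S7 S7-q->S8 S8-p->S9 S8-q->S10 S9-p->S11 S9-q->S12 S10-p->S13 S10-q->S14 S11-p->S7 S11-q->S8 S12-p->S9 S12-q->S10 S13-p->S11 S13-q->S12 S14-p->S13 S14-q->S14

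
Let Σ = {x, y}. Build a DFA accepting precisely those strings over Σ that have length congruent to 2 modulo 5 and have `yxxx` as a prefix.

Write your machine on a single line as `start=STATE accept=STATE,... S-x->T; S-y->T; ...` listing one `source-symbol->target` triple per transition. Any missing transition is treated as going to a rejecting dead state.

start=S0; accept=S12; S0-x->S1; S0-y->S2; S1-x->S3; S1-y->S3; S2-x->S4; S2-y->S3; S3-x->S5; S3-y->S5; S4-x->S6; S4-y->S5; S5-x->S7; S5-y->S7; S6-x->S8; S6-y->S7; S7-x->S9; S7-y->S9; S8-x->S10; S8-y->S10; S9-x->S1; S9-y->S1; S10-x->S11; S10-y->S11; S11-x->S12; S11-y->S12; S12-x->S13; S12-y->S13; S13-x->S8; S13-y->S8

Build one automaton per condition and run them in lockstep. One (5 states) tracks the input length modulo 5; the other (6 states) tracks whether the input so far still matches the prefix `yxxx`. Each combined state is a pair, one component from each; accept when both components accept.
A 14-state machine:
          x    y  
>  S0     S1   S2 
   S1     S3   S3 
   S2     S4   S3 
   S3     S5   S5 
   S4     S6   S5 
   S5     S7   S7 
   S6     S8   S7 
   S7     S9   S9 
   S8    S10  S10 
   S9     S1   S1 
   S10   S11  S11 
   S11   S12  S12 
 * S12   S13  S13 
   S13    S8   S8 
(> = start, * = accepting)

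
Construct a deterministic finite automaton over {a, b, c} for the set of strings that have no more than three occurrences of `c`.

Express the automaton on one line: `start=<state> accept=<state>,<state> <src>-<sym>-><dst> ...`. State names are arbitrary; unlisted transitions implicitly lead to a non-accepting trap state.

Only the number of `c`s matters, and only up to 4. Make a chain q0 → q1 → q2 → q3 → q4 advanced by each `c` (with q4 absorbing); every other symbol self-loops. The accepting set is {q0, q1, q2, q3}.
A 5-state machine:
        a   b   c  
>* q0   q0  q0  q1 
 * q1   q1  q1  q2 
 * q2   q2  q2  q3 
 * q3   q3  q3  q4 
   q4   q4  q4  q4 
(> = start, * = accepting)

start=q0 accept=q0,q1,q2,q3 q0-a->q0 q0-b->q0 q0-c->q1 q1-a->q1 q1-b->q1 q1-c->q2 q2-a->q2 q2-b->q2 q2-c->q3 q3-a->q3 q3-b->q3 q3-c->q4 q4-a->q4 q4-b->q4 q4-c->q4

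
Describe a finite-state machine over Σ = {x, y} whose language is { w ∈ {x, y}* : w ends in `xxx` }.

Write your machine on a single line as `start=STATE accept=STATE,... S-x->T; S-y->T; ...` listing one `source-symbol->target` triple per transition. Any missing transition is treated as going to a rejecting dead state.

Let each state record the length of the longest suffix of the input read so far that is also a prefix of `xxx`. B means the last symbol is `x`; C means the last 2 symbols are `xx`; D means the last 3 symbols are `xxx`. Accept only at D, where the string currently ends in `xxx`.
4 states suffice.
       x  y 
>  A   B  A 
   B   C  A 
   C   D  A 
 * D   D  A 
(> = start, * = accepting)

start=A; accept=D; A-x->B; A-y->A; B-x->C; B-y->A; C-x->D; C-y->A; D-x->D; D-y->A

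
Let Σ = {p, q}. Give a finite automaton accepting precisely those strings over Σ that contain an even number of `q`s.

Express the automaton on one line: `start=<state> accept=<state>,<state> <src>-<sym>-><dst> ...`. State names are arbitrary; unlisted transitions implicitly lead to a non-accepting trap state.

Keep the running count of `q`s modulo 2: each `q` advances along the cycle S0 → S1 → S0 while other symbols loop. Accept at S0.
With 2 states:
        p   q  
>* S0   S0  S1 
   S1   S1  S0 
(> = start, * = accepting)

start=S0 accept=S0 S0-p->S0 S0-q->S1 S1-p->S1 S1-q->S0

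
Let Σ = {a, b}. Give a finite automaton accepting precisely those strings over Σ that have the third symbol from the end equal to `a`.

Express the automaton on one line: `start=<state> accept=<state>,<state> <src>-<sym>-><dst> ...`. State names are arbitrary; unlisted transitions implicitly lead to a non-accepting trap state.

start=S0 accept=S7,S8,S9,S10 S0-a->S1 S0-b->S2 S1-a->S3 S1-b->S4 S2-a->S5 S2-b->S6 S3-a->S7 S3-b->S8 S4-a->S9 S4-b->S10 S5-a->S11 S5-b->S12 S6-a->S13 S6-b->S14 S7-a->S7 S7-b->S8 S8-a->S9 S8-b->S10 S9-a->S11 S9-b->S12 S10-a->S13 S10-b->S14 S11-a->S7 S11-b->S8 S12-a->S9 S12-b->S10 S13-a->S11 S13-b->S12 S14-a->S13 S14-b->S14

Because acceptance depends on a position counted from the end, the machine has to buffer the most recent 3 symbols. Make each state the string of the last up-to-3 symbols read; on input `x` shift the window left and append `x`. Accept when the buffered window has length 3 and begins with `a`.
With 15 states:
          a    b  
>  S0     S1   S2 
   S1     S3   S4 
   S2     S5   S6 
   S3     S7   S8 
   S4     S9  S10 
   S5    S11  S12 
   S6    S13  S14 
 * S7     S7   S8 
 * S8     S9  S10 
 * S9    S11  S12 
 * S10   S13  S14 
   S11    S7   S8 
   S12    S9  S10 
   S13   S11  S12 
   S14   S13  S14 
(> = start, * = accepting)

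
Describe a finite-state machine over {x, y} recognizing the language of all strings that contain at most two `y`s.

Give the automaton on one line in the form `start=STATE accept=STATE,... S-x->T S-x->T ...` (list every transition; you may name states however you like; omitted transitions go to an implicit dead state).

Only the number of `y`s matters, and only up to 3. Make a chain S0 → S1 → S2 → S3 advanced by each `y` (with S3 absorbing); every other symbol self-loops. The accepting set is {S0, S1, S2}.
With 4 states:
        x   y  
>* S0   S0  S1 
 * S1   S1  S2 
 * S2   S2  S3 
   S3   S3  S3 
(> = start, * = accepting)

start=S0 accept=S0,S1,S2 S0-x->S0 S0-y->S1 S1-x->S1 S1-y->S2 S2-x->S2 S2-y->S3 S3-x->S3 S3-y->S3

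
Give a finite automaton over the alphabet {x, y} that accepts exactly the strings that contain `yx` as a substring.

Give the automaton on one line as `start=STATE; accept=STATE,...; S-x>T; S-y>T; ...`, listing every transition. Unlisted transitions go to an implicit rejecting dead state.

start=q0; accept=q2; q0-x>q0; q0-y>q1; q1-x>q2; q1-y>q1; q2-x>q2; q2-y>q2

States q0..q1 record the length of the longest prefix of `yx` that matches the current input suffix. Reaching q2 means `yx` has been seen, and we stay there forever. Accept from q2.
A 3-state machine:
        x   y  
>  q0   q0  q1 
   q1   q2  q1 
 * q2   q2  q2 
(> = start, * = accepting)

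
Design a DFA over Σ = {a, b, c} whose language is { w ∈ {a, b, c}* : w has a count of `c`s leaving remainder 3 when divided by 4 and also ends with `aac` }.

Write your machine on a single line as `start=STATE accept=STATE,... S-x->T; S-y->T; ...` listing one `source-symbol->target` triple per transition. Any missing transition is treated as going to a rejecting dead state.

Handle the two conditions separately and then intersect. One (4 states) tracks the count of `c`s modulo 4; the other (4 states) tracks how much of the suffix `aac` has currently been matched. Each combined state is a pair, one component from each; accept when both components accept. Equivalent product states are then merged.
7 states suffice.
        a   b   c  
>  q0   q0  q0  q1 
   q1   q1  q1  q2 
   q2   q3  q2  q4 
   q3   q5  q2  q4 
   q4   q4  q4  q0 
   q5   q5  q2  q6 
 * q6   q4  q4  q0 
(> = start, * = accepting)

start=q0; accept=q6; q0-a->q0; q0-b->q0; q0-c->q1; q1-a->q1; q1-b->q1; q1-c->q2; q2-a->q3; q2-b->q2; q2-c->q4; q3-a->q5; q3-b->q2; q3-c->q4; q4-a->q4; q4-b->q4; q4-c->q0; q5-a->q5; q5-b->q2; q5-c->q6; q6-a->q4; q6-b->q4; q6-c->q0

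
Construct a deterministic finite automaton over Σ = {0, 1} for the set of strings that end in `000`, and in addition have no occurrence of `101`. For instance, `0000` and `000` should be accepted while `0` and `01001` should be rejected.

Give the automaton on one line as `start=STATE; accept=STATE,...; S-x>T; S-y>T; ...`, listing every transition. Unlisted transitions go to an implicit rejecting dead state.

Handle the two conditions separately and then intersect. One (4 states) tracks how much of the suffix `000` has currently been matched; the other (4 states) tracks partial matches of the forbidden pattern `101`. Each combined state is a pair, one component from each; accept when both components accept. Equivalent product states are then merged.
        0   1  
>  q0   q1  q2 
   q1   q3  q2 
   q2   q4  q2 
   q3   q5  q2 
   q4   q3  q6 
 * q5   q5  q2 
   q6   q6  q6 
(> = start, * = accepting)

start=q0; accept=q5; q0-0>q1; q0-1>q2; q1-0>q3; q1-1>q2; q2-0>q4; q2-1>q2; q3-0>q5; q3-1>q2; q4-0>q3; q4-1>q6; q5-0>q5; q5-1>q2; q6-0>q6; q6-1>q6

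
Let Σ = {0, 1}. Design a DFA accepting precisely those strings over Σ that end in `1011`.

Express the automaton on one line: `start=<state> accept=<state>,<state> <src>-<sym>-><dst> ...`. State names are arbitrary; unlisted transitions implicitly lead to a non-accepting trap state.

start=s0 accept=s4 s0-0->s0 s0-1->s1 s1-0->s2 s1-1->s1 s2-0->s0 s2-1->s3 s3-0->s2 s3-1->s4 s4-0->s2 s4-1->s1

Remember how much of `1011` the current input suffix matches. State s0 means no match yet; s1 means the last symbol is `1`; s2 means the last 2 symbols are `10`; s3 means the last 3 symbols are `101`; s4 means the last 4 symbols are `1011`. Only s4 accepts. On a mismatch, fall back to the longest proper suffix that is still a prefix of `1011`.
With 5 states:
        0   1  
>  s0   s0  s1 
   s1   s2  s1 
   s2   s0  s3 
   s3   s2  s4 
 * s4   s2  s1 
(> = start, * = accepting)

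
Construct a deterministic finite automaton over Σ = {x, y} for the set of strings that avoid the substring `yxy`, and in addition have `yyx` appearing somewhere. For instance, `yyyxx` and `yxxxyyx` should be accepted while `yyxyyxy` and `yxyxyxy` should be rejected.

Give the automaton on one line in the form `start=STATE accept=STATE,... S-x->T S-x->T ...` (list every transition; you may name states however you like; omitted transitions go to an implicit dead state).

Build one automaton per condition and run them in lockstep. The first has 4 states tracking partial matches of the forbidden pattern `yxy`; the second has 4 states tracking whether and how much of `yyx` has been seen. A product state is a pair (one from each), accepting exactly when both do.
With 11 states:
       x  y 
>  A   A  B 
   B   C  D 
   C   A  E 
   D   F  D 
   E   G  H 
 * F   I  J 
   G   G  E 
   H   J  H 
 * I   I  K 
   J   J  J 
 * K   F  K 
(> = start, * = accepting)

start=A accept=F,I,K A-x->A A-y->B B-x->C B-y->D C-x->A C-y->E D-x->F D-y->D E-x->G E-y->H F-x->I F-y->J G-x->G G-y->E H-x->J H-y->H I-x->I I-y->K J-x->J J-y->J K-x->F K-y->K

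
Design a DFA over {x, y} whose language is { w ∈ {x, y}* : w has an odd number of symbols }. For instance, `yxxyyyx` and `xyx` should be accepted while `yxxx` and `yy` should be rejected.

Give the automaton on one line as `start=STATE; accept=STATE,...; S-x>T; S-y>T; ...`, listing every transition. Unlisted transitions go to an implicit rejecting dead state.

Only the length mod 2 matters, so use a 2-cycle: from any state, every input symbol moves to the next state, wrapping s1 back to s0. Mark s1 accepting.
A 2-state machine:
        x   y  
>  s0   s1  s1 
 * s1   s0  s0 
(> = start, * = accepting)

start=s0; accept=s1; s0-x>s1; s0-y>s1; s1-x>s0; s1-y>s0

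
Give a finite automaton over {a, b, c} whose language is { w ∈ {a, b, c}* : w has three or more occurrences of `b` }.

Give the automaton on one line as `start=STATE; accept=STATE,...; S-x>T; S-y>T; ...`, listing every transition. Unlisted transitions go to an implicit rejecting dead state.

start=q0; accept=q3,q4; q0-a>q0; q0-b>q1; q0-c>q0; q1-a>q1; q1-b>q2; q1-c>q1; q2-a>q2; q2-b>q3; q2-c>q2; q3-a>q3; q3-b>q4; q3-c>q3; q4-a>q4; q4-b>q4; q4-c>q4

Only the number of `b`s matters, and only up to 4. Make a chain q0 → q1 → q2 → q3 → q4 advanced by each `b` (with q4 absorbing); every other symbol self-loops. The accepting set is {q3, q4}.
A 5-state machine:
        a   b   c  
>  q0   q0  q1  q0 
   q1   q1  q2  q1 
   q2   q2  q3  q2 
 * q3   q3  q4  q3 
 * q4   q4  q4  q4 
(> = start, * = accepting)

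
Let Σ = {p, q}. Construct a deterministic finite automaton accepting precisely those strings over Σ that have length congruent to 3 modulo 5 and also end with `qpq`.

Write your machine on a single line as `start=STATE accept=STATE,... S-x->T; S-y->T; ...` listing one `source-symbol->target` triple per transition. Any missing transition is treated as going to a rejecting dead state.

Build one automaton per condition and run them in lockstep. One (5 states) tracks the input length modulo 5; the other (4 states) tracks how much of the suffix `qpq` has currently been matched. Each combined state is a pair, one component from each; accept when both components accept. After merging equivalent states the machine shrinks.
        p   q  
>  s0   s1  s2 
   s1   s3  s3 
   s2   s4  s3 
   s3   s5  s5 
   s4   s5  s6 
   s5   s7  s7 
 * s6   s7  s7 
   s7   s0  s0 
(> = start, * = accepting)

start=s0; accept=s6; s0-p->s1; s0-q->s2; s1-p->s3; s1-q->s3; s2-p->s4; s2-q->s3; s3-p->s5; s3-q->s5; s4-p->s5; s4-q->s6; s5-p->s7; s5-q->s7; s6-p->s7; s6-q->s7; s7-p->s0; s7-q->s0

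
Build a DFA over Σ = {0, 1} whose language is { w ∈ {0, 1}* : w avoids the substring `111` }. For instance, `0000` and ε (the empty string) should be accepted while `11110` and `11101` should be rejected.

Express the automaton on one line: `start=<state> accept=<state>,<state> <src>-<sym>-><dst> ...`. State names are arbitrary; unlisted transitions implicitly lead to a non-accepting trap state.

start=A accept=A,B,C A-0->A A-1->B B-0->A B-1->C C-0->A C-1->D D-0->D D-1->D

Track partial matches of the forbidden pattern `111`. State D is a dead state reached once `111` has occurred; every other state accepts. A means no part of `111` is currently matched.
With 4 states:
       0  1 
>* A   A  B 
 * B   A  C 
 * C   A  D 
   D   D  D 
(> = start, * = accepting)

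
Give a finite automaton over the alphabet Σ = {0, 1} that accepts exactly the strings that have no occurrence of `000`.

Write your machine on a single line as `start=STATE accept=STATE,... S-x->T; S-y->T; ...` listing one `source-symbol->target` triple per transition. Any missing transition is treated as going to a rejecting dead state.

start=A; accept=A,B,C; A-0->B; A-1->A; B-0->C; B-1->A; C-0->D; C-1->A; D-0->D; D-1->D

Track partial matches of the forbidden pattern `000`. State D is a dead state reached once `000` has occurred; every other state accepts. A means no part of `000` is currently matched.
A 4-state machine:
       0  1 
>* A   B  A 
 * B   C  A 
 * C   D  A 
   D   D  D 
(> = start, * = accepting)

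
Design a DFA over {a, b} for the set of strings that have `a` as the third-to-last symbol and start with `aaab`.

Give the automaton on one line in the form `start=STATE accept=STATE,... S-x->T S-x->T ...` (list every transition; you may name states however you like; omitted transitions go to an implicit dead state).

start=q0 accept=q5,q6,q7,q12 q0-a->q1 q0-b->q2 q1-a->q3 q1-b->q2 q2-a->q2 q2-b->q2 q3-a->q4 q3-b->q2 q4-a->q2 q4-b->q5 q5-a->q6 q5-b->q7 q6-a->q8 q6-b->q9 q7-a->q10 q7-b->q11 q8-a->q12 q8-b->q5 q9-a->q6 q9-b->q7 q10-a->q8 q10-b->q9 q11-a->q10 q11-b->q11 q12-a->q12 q12-b->q5

Build one automaton per condition and run them in lockstep. The first has 15 states tracking the last 3 symbols read; the second has 6 states tracking whether the input so far still matches the prefix `aaab`. A product state is a pair (one from each), accepting exactly when both do. Equivalent product states are then merged.
          a    b  
>  q0     q1   q2 
   q1     q3   q2 
   q2     q2   q2 
   q3     q4   q2 
   q4     q2   q5 
 * q5     q6   q7 
 * q6     q8   q9 
 * q7    q10  q11 
   q8    q12   q5 
   q9     q6   q7 
   q10    q8   q9 
   q11   q10  q11 
 * q12   q12   q5 
(> = start, * = accepting)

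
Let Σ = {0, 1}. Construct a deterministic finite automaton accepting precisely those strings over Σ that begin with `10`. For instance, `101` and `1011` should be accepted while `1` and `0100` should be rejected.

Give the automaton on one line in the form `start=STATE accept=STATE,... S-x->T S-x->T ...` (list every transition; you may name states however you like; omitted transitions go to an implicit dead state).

Walk along `10` while the input agrees: from s0 take `1` to s1, and so on. Any deviation drops to the rejecting sink s3. Once s2 is reached the prefix is confirmed and every continuation is accepted.
With 4 states:
        0   1  
>  s0   s3  s1 
   s1   s2  s3 
 * s2   s2  s2 
   s3   s3  s3 
(> = start, * = accepting)

start=s0 accept=s2 s0-0->s3 s0-1->s1 s1-0->s2 s1-1->s3 s2-0->s2 s2-1->s2 s3-0->s3 s3-1->s3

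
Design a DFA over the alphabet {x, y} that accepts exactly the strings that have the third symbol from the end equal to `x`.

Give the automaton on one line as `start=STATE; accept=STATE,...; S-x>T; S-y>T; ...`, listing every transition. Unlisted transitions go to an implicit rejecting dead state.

A DFA must remember the last 3 symbols (since which symbol is third-to-last isn't known until the input ends). Use one state per possible window of the last ≤3 symbols; accept from those whose window starts with `x`.
A 15-state machine:
          x    y  
>  S0     S1   S2 
   S1     S3   S4 
   S2     S5   S6 
   S3     S7   S8 
   S4     S9  S10 
   S5    S11  S12 
   S6    S13  S14 
 * S7     S7   S8 
 * S8     S9  S10 
 * S9    S11  S12 
 * S10   S13  S14 
   S11    S7   S8 
   S12    S9  S10 
   S13   S11  S12 
   S14   S13  S14 
(> = start, * = accepting)

start=S0; accept=S7,S8,S9,S10; S0-x>S1; S0-y>S2; S1-x>S3; S1-y>S4; S2-x>S5; S2-y>S6; S3-x>S7; S3-y>S8; S4-x>S9; S4-y>S10; S5-x>S11; S5-y>S12; S6-x>S13; S6-y>S14; S7-x>S7; S7-y>S8; S8-x>S9; S8-y>S10; S9-x>S11; S9-y>S12; S10-x>S13; S10-y>S14; S11-x>S7; S11-y>S8; S12-x>S9; S12-y>S10; S13-x>S11; S13-y>S12; S14-x>S13; S14-y>S14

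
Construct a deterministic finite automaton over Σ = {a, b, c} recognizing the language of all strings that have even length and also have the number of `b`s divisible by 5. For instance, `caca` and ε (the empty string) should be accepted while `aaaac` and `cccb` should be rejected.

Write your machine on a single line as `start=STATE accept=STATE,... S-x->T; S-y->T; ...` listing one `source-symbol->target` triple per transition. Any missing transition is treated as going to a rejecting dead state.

Run two small machines in parallel and take their product. One (2 states) tracks the input length modulo 2; the other (5 states) tracks the count of `b`s modulo 5. Each combined state is a pair, one component from each; accept when both components accept.
A 10-state machine:
        a   b   c  
>* q0   q1  q2  q1 
   q1   q0  q3  q0 
   q2   q3  q4  q3 
   q3   q2  q5  q2 
   q4   q5  q6  q5 
   q5   q4  q7  q4 
   q6   q7  q8  q7 
   q7   q6  q9  q6 
   q8   q9  q1  q9 
   q9   q8  q0  q8 
(> = start, * = accepting)

start=q0; accept=q0; q0-a->q1; q0-b->q2; q0-c->q1; q1-a->q0; q1-b->q3; q1-c->q0; q2-a->q3; q2-b->q4; q2-c->q3; q3-a->q2; q3-b->q5; q3-c->q2; q4-a->q5; q4-b->q6; q4-c->q5; q5-a->q4; q5-b->q7; q5-c->q4; q6-a->q7; q6-b->q8; q6-c->q7; q7-a->q6; q7-b->q9; q7-c->q6; q8-a->q9; q8-b->q1; q8-c->q9; q9-a->q8; q9-b->q0; q9-c->q8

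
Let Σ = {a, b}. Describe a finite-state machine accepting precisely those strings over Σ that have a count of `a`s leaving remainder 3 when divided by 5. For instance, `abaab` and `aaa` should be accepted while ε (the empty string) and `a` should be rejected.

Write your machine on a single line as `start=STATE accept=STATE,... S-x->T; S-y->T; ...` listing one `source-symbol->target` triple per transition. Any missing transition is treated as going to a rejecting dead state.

start=q0; accept=q3; q0-a->q1; q0-b->q0; q1-a->q2; q1-b->q1; q2-a->q3; q2-b->q2; q3-a->q4; q3-b->q3; q4-a->q0; q4-b->q4

Keep the running count of `a`s modulo 5: each `a` advances along the cycle q0 → q1 → q2 → q3 → q4 → q0 while other symbols loop. Accept at q3.
With 5 states:
        a   b  
>  q0   q1  q0 
   q1   q2  q1 
   q2   q3  q2 
 * q3   q4  q3 
   q4   q0  q4 
(> = start, * = accepting)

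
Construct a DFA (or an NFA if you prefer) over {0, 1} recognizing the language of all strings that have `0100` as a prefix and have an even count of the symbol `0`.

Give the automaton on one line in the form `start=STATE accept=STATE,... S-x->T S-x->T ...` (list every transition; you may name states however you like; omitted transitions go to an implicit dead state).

Build one automaton per condition and run them in lockstep. One (6 states) tracks whether the input so far still matches the prefix `0100`; the other (2 states) tracks the count of `0`s modulo 2. Each combined state is a pair, one component from each; accept when both components accept.
       0  1 
>  A   B  C 
   B   C  D 
   C   E  C 
   D   F  E 
   E   C  E 
   F   G  C 
   G   H  G 
 * H   G  H 
(> = start, * = accepting)

start=A accept=H A-0->B A-1->C B-0->C B-1->D C-0->E C-1->C D-0->F D-1->E E-0->C E-1->E F-0->G F-1->C G-0->H G-1->G H-0->G H-1->H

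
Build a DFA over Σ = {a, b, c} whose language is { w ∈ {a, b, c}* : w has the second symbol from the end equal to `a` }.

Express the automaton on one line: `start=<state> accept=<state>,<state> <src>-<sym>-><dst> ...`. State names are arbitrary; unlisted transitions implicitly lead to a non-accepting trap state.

Because acceptance depends on a position counted from the end, the machine has to buffer the most recent 2 symbols. Make each state the string of the last up-to-2 symbols read; on input `x` shift the window left and append `x`. Accept when the buffered window has length 2 and begins with `a`.
With 13 states:
          a    b    c  
>  S0     S1   S2   S3 
   S1     S4   S5   S6 
   S2     S7   S8   S9 
   S3    S10  S11  S12 
 * S4     S4   S5   S6 
 * S5     S7   S8   S9 
 * S6    S10  S11  S12 
   S7     S4   S5   S6 
   S8     S7   S8   S9 
   S9    S10  S11  S12 
   S10    S4   S5   S6 
   S11    S7   S8   S9 
   S12   S10  S11  S12 
(> = start, * = accepting)

start=S0 accept=S4,S5,S6 S0-a->S1 S0-b->S2 S0-c->S3 S1-a->S4 S1-b->S5 S1-c->S6 S2-a->S7 S2-b->S8 S2-c->S9 S3-a->S10 S3-b->S11 S3-c->S12 S4-a->S4 S4-b->S5 S4-c->S6 S5-a->S7 S5-b->S8 S5-c->S9 S6-a->S10 S6-b->S11 S6-c->S12 S7-a->S4 S7-b->S5 S7-c->S6 S8-a->S7 S8-b->S8 S8-c->S9 S9-a->S10 S9-b->S11 S9-c->S12 S10-a->S4 S10-b->S5 S10-c->S6 S11-a->S7 S11-b->S8 S11-c->S9 S12-a->S10 S12-b->S11 S12-c->S12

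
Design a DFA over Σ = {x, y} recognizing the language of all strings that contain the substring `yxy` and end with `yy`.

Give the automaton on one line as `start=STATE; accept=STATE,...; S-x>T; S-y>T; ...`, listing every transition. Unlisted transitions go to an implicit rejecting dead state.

Run two small machines in parallel and take their product. The first has 4 states tracking whether and how much of `yxy` has been seen; the second has 3 states tracking how much of the suffix `yy` has currently been matched. A product state is a pair (one from each), accepting exactly when both do. After merging equivalent states the machine shrinks.
6 states suffice.
        x   y  
>  q0   q0  q1 
   q1   q2  q1 
   q2   q0  q3 
   q3   q4  q5 
   q4   q4  q3 
 * q5   q4  q5 
(> = start, * = accepting)

start=q0; accept=q5; q0-x>q0; q0-y>q1; q1-x>q2; q1-y>q1; q2-x>q0; q2-y>q3; q3-x>q4; q3-y>q5; q4-x>q4; q4-y>q3; q5-x>q4; q5-y>q5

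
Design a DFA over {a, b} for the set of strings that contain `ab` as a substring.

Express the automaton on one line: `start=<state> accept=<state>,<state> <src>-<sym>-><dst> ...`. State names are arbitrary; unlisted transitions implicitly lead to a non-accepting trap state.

Track how much of `ab` has been matched so far: state s0 is no progress, s2 is the absorbing accept state reached once `ab` has occurred. Intermediate states record partial matches; on a mismatch, fall back to the longest reusable overlap.
3 states suffice.
        a   b  
>  s0   s1  s0 
   s1   s1  s2 
 * s2   s2  s2 
(> = start, * = accepting)

start=s0 accept=s2 s0-a->s1 s0-b->s0 s1-a->s1 s1-b->s2 s2-a->s2 s2-b->s2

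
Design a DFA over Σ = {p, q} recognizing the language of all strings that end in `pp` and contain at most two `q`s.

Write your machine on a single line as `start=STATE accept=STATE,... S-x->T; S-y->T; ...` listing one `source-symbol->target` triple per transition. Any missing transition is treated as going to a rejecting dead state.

Run two small machines in parallel and take their product. One (3 states) tracks how much of the suffix `pp` has currently been matched; the other (4 states) tracks the count of `q`s, saturating at 3. Each combined state is a pair, one component from each; accept when both components accept. After merging equivalent states the machine shrinks.
10 states suffice.
        p   q  
>  S0   S1  S2 
   S1   S3  S2 
   S2   S4  S5 
 * S3   S3  S2 
   S4   S6  S5 
   S5   S7  S8 
 * S6   S6  S5 
   S7   S9  S8 
   S8   S8  S8 
 * S9   S9  S8 
(> = start, * = accepting)

start=S0; accept=S3,S6,S9; S0-p->S1; S0-q->S2; S1-p->S3; S1-q->S2; S2-p->S4; S2-q->S5; S3-p->S3; S3-q->S2; S4-p->S6; S4-q->S5; S5-p->S7; S5-q->S8; S6-p->S6; S6-q->S5; S7-p->S9; S7-q->S8; S8-p->S8; S8-q->S8; S9-p->S9; S9-q->S8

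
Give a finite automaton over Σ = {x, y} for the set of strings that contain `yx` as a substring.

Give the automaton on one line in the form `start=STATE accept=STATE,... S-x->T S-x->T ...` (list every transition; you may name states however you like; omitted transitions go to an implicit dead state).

States S0..S1 record the length of the longest prefix of `yx` that matches the current input suffix. Reaching S2 means `yx` has been seen, and we stay there forever. Accept from S2.
        x   y  
>  S0   S0  S1 
   S1   S2  S1 
 * S2   S2  S2 
(> = start, * = accepting)

start=S0 accept=S2 S0-x->S0 S0-y->S1 S1-x->S2 S1-y->S1 S2-x->S2 S2-y->S2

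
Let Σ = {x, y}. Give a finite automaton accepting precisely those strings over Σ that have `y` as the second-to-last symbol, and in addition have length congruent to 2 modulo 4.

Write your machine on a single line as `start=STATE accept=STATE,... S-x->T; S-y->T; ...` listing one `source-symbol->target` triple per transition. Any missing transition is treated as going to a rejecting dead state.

Run two small machines in parallel and take their product. The first has 7 states tracking the last 2 symbols read; the second has 4 states tracking the input length modulo 4. A product state is a pair (one from each), accepting exactly when both do. Equivalent product states are then merged.
        x   y  
>  q0   q1  q2 
   q1   q3  q3 
   q2   q4  q4 
   q3   q5  q5 
 * q4   q5  q5 
   q5   q0  q0 
(> = start, * = accepting)

start=q0; accept=q4; q0-x->q1; q0-y->q2; q1-x->q3; q1-y->q3; q2-x->q4; q2-y->q4; q3-x->q5; q3-y->q5; q4-x->q5; q4-y->q5; q5-x->q0; q5-y->q0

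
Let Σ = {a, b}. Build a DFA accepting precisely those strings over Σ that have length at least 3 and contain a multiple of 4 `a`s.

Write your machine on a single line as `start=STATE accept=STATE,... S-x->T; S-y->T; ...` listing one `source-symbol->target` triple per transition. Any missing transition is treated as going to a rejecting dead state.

Run two small machines in parallel and take their product. One (5 states) tracks the input length, saturating at 4; the other (4 states) tracks the count of `a`s modulo 4. Each combined state is a pair, one component from each; accept when both components accept. Equivalent product states are then merged.
7 states suffice.
        a   b  
>  q0   q1  q2 
   q1   q3  q1 
   q2   q1  q4 
   q3   q5  q3 
   q4   q1  q6 
   q5   q6  q5 
 * q6   q1  q6 
(> = start, * = accepting)

start=q0; accept=q6; q0-a->q1; q0-b->q2; q1-a->q3; q1-b->q1; q2-a->q1; q2-b->q4; q3-a->q5; q3-b->q3; q4-a->q1; q4-b->q6; q5-a->q6; q5-b->q5; q6-a->q1; q6-b->q6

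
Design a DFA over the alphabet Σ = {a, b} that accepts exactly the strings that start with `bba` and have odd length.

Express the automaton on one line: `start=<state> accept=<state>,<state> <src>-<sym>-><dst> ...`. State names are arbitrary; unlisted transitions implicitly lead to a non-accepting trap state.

start=s0 accept=s5 s0-a->s1 s0-b->s2 s1-a->s3 s1-b->s3 s2-a->s3 s2-b->s4 s3-a->s1 s3-b->s1 s4-a->s5 s4-b->s1 s5-a->s6 s5-b->s6 s6-a->s5 s6-b->s5

Build one automaton per condition and run them in lockstep. One (5 states) tracks whether the input so far still matches the prefix `bba`; the other (2 states) tracks the input length modulo 2. Each combined state is a pair, one component from each; accept when both components accept.
With 7 states:
        a   b  
>  s0   s1  s2 
   s1   s3  s3 
   s2   s3  s4 
   s3   s1  s1 
   s4   s5  s1 
 * s5   s6  s6 
   s6   s5  s5 
(> = start, * = accepting)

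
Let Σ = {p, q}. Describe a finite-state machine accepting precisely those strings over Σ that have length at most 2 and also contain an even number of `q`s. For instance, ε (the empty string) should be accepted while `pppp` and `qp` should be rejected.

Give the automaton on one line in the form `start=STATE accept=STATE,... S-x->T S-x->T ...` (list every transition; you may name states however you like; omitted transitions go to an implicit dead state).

start=S0 accept=S0,S1,S3 S0-p->S1 S0-q->S2 S1-p->S3 S1-q->S4 S2-p->S4 S2-q->S3 S3-p->S4 S3-q->S4 S4-p->S4 S4-q->S4

Run two small machines in parallel and take their product. One (4 states) tracks the input length, saturating at 3; the other (2 states) tracks the count of `q`s modulo 2. Each combined state is a pair, one component from each; accept when both components accept. Equivalent product states are then merged.
A 5-state machine:
        p   q  
>* S0   S1  S2 
 * S1   S3  S4 
   S2   S4  S3 
 * S3   S4  S4 
   S4   S4  S4 
(> = start, * = accepting)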